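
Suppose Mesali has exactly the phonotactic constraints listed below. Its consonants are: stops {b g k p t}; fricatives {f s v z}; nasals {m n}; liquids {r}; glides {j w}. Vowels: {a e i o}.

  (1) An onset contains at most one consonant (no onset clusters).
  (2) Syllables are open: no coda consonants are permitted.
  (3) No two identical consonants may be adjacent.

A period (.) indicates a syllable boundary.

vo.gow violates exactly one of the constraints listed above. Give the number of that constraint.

2

vo.gow: syllable 2 coda /w/ has 1 consonant (> 0).
This is a violation of constraint 2: "Syllables are open: no coda consonants are permitted."
The remaining constraints (1, 3) are satisfied.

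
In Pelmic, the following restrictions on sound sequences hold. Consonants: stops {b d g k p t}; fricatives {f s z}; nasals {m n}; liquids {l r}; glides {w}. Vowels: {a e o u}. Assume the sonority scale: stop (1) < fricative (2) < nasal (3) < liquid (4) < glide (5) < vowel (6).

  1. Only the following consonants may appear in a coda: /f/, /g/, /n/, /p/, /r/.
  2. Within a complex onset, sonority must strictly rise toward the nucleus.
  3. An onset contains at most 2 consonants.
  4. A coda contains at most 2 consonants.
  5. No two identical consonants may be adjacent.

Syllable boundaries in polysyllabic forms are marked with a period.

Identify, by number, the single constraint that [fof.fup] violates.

[fof.fup]: adjacent identical consonants /ff/.
This is a violation of constraint 5: "No two identical consonants may be adjacent."
The remaining constraints (1, 2, 3, 4) are satisfied.

5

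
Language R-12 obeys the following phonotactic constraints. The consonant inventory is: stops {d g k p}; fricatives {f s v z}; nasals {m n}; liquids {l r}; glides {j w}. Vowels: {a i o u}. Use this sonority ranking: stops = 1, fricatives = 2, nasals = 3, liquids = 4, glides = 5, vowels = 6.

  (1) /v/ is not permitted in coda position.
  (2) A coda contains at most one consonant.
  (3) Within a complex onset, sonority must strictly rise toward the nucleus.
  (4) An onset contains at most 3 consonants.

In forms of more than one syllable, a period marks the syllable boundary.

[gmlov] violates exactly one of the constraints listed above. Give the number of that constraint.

1

[gmlov]: syllable 1 coda contains /v/.
This is a violation of constraint 1: "/v/ is not permitted in coda position."
The remaining constraints (2, 3, 4) are satisfied.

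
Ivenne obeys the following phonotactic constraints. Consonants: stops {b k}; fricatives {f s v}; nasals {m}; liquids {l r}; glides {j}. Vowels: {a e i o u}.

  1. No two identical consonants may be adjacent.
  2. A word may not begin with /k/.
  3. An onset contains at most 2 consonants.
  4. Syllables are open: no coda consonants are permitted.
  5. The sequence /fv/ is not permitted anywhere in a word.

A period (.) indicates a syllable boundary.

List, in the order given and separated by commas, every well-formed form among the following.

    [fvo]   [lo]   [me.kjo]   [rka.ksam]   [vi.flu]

[fvo] — violates constraint 5: contains banned sequence /fv/ → ill-formed
[lo] — σ1 onset /l/, coda /∅/ ok → well-formed
[me.kjo] — σ1 onset /m/, coda /∅/ ok; σ2 onset /kj/ (2C), coda /∅/ ok → well-formed
[rka.ksam] — violates constraint 4: syllable 2 coda /m/ has 1 consonant (> 0) → ill-formed
[vi.flu] — σ1 onset /v/, coda /∅/ ok; σ2 onset /fl/ (2C), coda /∅/ ok → well-formed

[lo], [me.kjo], [vi.flu]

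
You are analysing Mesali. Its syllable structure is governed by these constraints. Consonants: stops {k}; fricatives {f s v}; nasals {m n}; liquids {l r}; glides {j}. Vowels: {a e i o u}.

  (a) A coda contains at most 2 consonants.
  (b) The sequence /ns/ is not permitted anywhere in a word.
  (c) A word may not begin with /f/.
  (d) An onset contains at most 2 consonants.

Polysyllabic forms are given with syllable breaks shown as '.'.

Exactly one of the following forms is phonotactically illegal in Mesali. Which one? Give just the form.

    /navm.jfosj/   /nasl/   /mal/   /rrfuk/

/navm.jfosj/ — σ1 onset /n/, coda /vm/ (2C) ok; σ2 onset /jf/ (2C), coda /sj/ (2C) ok → phonotactically legal
/nasl/ — σ1 onset /n/, coda /sl/ (2C) ok → phonotactically legal
/mal/ — σ1 onset /m/, coda /l/ ok → phonotactically legal
/rrfuk/ — violates constraint (d): syllable 1 onset /rrf/ has 3 consonants (> 2) → phonotactically illegal

/rrfuk/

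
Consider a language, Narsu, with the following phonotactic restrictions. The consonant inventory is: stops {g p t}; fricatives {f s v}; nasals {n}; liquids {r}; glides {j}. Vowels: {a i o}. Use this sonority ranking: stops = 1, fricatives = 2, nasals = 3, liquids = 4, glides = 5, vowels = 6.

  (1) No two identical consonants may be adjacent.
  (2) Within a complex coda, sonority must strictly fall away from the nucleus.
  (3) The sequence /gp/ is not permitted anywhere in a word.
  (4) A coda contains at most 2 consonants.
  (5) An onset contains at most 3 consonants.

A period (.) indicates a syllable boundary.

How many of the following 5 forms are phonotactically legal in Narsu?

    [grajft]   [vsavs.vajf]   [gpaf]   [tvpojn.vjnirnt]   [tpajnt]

[grajft] — violates constraint 4: syllable 1 coda /jft/ has 3 consonants (> 2) → phonotactically illegal
[vsavs.vajf] — violates constraint 2: syllable 1 coda /vs/: /v/ (fricative, 2) → /s/ (fricative, 2) does not fall → phonotactically illegal
[gpaf] — violates constraint 3: contains banned sequence /gp/ → phonotactically illegal
[tvpojn.vjnirnt] — violates constraint 4: syllable 2 coda /rnt/ has 3 consonants (> 2) → phonotactically illegal
[tpajnt] — violates constraint 4: syllable 1 coda /jnt/ has 3 consonants (> 2) → phonotactically illegal
No form is phonotactically legal → 0.

0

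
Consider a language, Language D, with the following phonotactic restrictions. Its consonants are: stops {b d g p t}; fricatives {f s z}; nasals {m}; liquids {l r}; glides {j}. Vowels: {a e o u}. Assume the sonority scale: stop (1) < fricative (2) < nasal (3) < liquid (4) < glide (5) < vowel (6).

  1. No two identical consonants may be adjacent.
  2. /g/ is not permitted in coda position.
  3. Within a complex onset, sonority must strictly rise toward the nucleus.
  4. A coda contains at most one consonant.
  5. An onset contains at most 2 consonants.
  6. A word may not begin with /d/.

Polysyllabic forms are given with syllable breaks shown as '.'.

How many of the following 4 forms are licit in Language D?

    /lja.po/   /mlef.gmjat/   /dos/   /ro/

2

/lja.po/ — σ1 onset /lj/ (4→5 rises), coda /∅/ ok; σ2 onset /p/, coda /∅/ ok → licit
/mlef.gmjat/ — violates constraint 5: syllable 2 onset /gmj/ has 3 consonants (> 2) → illicit
/dos/ — violates constraint 6: word begins with /d/ → illicit
/ro/ — σ1 onset /r/, coda /∅/ ok → licit
Licit: /lja.po/, /ro/ → 2.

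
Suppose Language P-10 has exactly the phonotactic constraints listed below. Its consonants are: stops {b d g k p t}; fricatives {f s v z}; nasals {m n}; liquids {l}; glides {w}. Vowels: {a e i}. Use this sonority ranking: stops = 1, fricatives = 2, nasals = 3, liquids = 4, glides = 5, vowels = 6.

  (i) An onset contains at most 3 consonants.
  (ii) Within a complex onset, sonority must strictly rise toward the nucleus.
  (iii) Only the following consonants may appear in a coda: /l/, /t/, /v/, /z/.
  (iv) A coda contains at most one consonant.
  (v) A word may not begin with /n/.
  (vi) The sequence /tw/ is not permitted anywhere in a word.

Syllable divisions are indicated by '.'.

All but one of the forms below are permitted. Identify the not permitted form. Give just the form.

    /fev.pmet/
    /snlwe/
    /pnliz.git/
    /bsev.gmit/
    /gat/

/snlwe/

/fev.pmet/ — σ1 onset /f/, coda /v/ ok; σ2 onset /pm/ (1→3 rises), coda /t/ ok → permitted
/snlwe/ — violates constraint (i): syllable 1 onset /snlw/ has 4 consonants (> 3) → not permitted
/pnliz.git/ — σ1 onset /pnl/ (1→3→4 rises), coda /z/ ok; σ2 onset /g/, coda /t/ ok → permitted
/bsev.gmit/ — σ1 onset /bs/ (1→2 rises), coda /v/ ok; σ2 onset /gm/ (1→3 rises), coda /t/ ok → permitted
/gat/ — σ1 onset /g/, coda /t/ ok → permitted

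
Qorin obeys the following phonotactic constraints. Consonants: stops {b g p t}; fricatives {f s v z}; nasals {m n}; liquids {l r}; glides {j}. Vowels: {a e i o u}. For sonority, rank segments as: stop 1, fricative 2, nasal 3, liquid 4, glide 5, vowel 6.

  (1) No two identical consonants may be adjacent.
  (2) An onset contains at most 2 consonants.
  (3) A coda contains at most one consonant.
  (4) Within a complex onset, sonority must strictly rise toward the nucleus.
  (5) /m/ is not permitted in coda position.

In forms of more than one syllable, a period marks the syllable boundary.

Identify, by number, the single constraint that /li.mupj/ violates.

3

/li.mupj/: syllable 2 coda /pj/ has 2 consonants (> 1).
This is a violation of constraint 3: "A coda contains at most one consonant."
The remaining constraints (1, 2, 4, 5) are satisfied.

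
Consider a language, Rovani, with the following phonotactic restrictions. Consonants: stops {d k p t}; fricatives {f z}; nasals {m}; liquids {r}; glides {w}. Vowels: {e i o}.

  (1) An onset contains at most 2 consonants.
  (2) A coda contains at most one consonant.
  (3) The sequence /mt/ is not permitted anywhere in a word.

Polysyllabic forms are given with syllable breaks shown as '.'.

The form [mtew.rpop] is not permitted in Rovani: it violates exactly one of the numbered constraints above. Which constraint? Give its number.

[mtew.rpop]: contains banned sequence /mt/.
This is a violation of constraint 3: "The sequence /mt/ is not permitted anywhere in a word."
The remaining constraints (1, 2) are satisfied.

3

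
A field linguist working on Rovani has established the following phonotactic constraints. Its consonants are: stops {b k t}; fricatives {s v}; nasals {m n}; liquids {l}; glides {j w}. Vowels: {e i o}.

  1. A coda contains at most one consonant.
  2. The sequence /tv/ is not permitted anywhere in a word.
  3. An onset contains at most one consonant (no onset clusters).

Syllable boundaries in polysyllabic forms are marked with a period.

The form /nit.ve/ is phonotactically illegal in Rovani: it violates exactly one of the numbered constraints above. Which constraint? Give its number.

/nit.ve/: contains banned sequence /tv/.
This is a violation of constraint 2: "The sequence /tv/ is not permitted anywhere in a word."
The remaining constraints (1, 3) are satisfied.

2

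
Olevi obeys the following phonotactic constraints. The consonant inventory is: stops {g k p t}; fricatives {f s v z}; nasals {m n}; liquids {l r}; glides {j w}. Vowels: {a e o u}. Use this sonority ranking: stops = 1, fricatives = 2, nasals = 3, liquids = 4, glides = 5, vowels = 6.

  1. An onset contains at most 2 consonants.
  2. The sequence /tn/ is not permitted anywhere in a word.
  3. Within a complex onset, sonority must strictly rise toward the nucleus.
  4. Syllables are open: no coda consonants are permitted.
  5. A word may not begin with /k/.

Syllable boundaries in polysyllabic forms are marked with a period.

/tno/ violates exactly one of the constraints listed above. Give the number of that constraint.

/tno/: contains banned sequence /tn/.
This is a violation of constraint 2: "The sequence /tn/ is not permitted anywhere in a word."
The remaining constraints (1, 3, 4, 5) are satisfied.

2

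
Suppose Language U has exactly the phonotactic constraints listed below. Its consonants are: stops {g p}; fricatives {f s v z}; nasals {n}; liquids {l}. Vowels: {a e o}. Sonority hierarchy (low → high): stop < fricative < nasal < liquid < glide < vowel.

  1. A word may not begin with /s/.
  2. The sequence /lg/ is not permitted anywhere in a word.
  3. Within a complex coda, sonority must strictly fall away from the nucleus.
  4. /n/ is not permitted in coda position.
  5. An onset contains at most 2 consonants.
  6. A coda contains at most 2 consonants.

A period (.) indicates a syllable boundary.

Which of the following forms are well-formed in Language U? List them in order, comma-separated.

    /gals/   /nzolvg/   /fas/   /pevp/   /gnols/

/gals/ — σ1 onset /g/, coda /ls/ (4→2 falls) ok → well-formed
/nzolvg/ — violates constraint 6: syllable 1 coda /lvg/ has 3 consonants (> 2) → ill-formed
/fas/ — σ1 onset /f/, coda /s/ ok → well-formed
/pevp/ — σ1 onset /p/, coda /vp/ (2→1 falls) ok → well-formed
/gnols/ — σ1 onset /gn/ (2C), coda /ls/ (4→2 falls) ok → well-formed

/gals/, /fas/, /pevp/, /gnols/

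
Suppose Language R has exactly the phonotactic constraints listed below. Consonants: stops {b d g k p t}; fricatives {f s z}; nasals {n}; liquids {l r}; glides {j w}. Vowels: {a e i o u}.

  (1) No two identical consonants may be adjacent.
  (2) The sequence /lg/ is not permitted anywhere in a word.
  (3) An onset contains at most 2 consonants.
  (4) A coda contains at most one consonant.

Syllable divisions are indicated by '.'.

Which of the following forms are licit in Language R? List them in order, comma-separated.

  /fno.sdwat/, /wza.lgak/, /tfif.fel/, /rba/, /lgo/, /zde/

/rba/, /zde/

/fno.sdwat/ — violates constraint 3: syllable 2 onset /sdw/ has 3 consonants (> 2) → illicit
/wza.lgak/ — violates constraint 2: contains banned sequence /lg/ → illicit
/tfif.fel/ — violates constraint 1: adjacent identical consonants /ff/ → illicit
/rba/ — σ1 onset /rb/ (2C), coda /∅/ ok → licit
/lgo/ — violates constraint 2: contains banned sequence /lg/ → illicit
/zde/ — σ1 onset /zd/ (2C), coda /∅/ ok → licit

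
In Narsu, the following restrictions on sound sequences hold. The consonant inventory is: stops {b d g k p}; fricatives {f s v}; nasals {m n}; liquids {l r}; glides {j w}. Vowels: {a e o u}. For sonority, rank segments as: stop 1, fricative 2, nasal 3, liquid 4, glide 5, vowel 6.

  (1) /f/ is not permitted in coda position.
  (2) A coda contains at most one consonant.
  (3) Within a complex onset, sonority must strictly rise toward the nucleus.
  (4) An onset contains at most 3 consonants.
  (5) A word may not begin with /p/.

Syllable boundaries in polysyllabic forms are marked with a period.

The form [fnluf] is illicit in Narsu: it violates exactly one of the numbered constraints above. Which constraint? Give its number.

1

[fnluf]: syllable 1 coda contains /f/.
This is a violation of constraint 1: "/f/ is not permitted in coda position."
The remaining constraints (2, 3, 4, 5) are satisfied.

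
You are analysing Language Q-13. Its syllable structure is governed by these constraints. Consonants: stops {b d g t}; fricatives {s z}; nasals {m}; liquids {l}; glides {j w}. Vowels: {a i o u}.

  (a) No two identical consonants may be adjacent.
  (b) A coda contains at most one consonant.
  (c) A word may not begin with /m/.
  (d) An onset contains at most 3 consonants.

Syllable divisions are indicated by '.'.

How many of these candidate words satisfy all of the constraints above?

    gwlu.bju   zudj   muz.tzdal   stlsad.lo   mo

1

gwlu.bju — σ1 onset /gwl/ (3C), coda /∅/ ok; σ2 onset /bj/ (2C), coda /∅/ ok → permitted
zudj — violates constraint (b): syllable 1 coda /dj/ has 2 consonants (> 1) → not permitted
muz.tzdal — violates constraint (c): word begins with /m/ → not permitted
stlsad.lo — violates constraint (d): syllable 1 onset /stls/ has 4 consonants (> 3) → not permitted
mo — violates constraint (c): word begins with /m/ → not permitted
Permitted: gwlu.bju → 1.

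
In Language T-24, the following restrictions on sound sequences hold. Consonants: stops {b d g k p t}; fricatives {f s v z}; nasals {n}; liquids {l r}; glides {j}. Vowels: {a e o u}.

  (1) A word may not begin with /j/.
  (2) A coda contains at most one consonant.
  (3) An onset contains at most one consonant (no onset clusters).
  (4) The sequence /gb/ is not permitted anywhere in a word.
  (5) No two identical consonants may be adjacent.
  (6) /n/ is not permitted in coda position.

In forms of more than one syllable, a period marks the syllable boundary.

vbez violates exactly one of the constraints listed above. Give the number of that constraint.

vbez: syllable 1 onset /vb/ has 2 consonants (> 1).
This is a violation of constraint 3: "An onset contains at most one consonant (no onset clusters)."
The remaining constraints (1, 2, 4, 5, 6) are satisfied.

3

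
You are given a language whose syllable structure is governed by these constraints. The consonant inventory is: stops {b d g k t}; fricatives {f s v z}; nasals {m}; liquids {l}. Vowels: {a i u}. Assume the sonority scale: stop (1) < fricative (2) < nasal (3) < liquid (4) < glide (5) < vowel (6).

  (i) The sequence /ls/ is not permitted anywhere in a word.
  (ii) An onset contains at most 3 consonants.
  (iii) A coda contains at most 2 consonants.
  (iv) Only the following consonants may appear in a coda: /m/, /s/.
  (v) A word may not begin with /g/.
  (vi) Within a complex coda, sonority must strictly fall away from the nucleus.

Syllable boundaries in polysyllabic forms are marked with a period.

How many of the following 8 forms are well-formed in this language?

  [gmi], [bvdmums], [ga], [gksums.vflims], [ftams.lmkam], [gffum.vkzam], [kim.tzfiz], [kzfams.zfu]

[gmi] — violates constraint (v): word begins with /g/ → ill-formed
[bvdmums] — violates constraint (ii): syllable 1 onset /bvdm/ has 4 consonants (> 3) → ill-formed
[ga] — violates constraint (v): word begins with /g/ → ill-formed
[gksums.vflims] — violates constraint (v): word begins with /g/ → ill-formed
[ftams.lmkam] — σ1 onset /ft/ (2C), coda /ms/ (3→2 falls) ok; σ2 onset /lmk/ (3C), coda /m/ ok → well-formed
[gffum.vkzam] — violates constraint (v): word begins with /g/ → ill-formed
[kim.tzfiz] — violates constraint (iv): syllable 2 coda contains /z/, which is not a licensed coda consonant → ill-formed
[kzfams.zfu] — σ1 onset /kzf/ (3C), coda /ms/ (3→2 falls) ok; σ2 onset /zf/ (2C), coda /∅/ ok → well-formed
Well-formed: [ftams.lmkam], [kzfams.zfu] → 2.

2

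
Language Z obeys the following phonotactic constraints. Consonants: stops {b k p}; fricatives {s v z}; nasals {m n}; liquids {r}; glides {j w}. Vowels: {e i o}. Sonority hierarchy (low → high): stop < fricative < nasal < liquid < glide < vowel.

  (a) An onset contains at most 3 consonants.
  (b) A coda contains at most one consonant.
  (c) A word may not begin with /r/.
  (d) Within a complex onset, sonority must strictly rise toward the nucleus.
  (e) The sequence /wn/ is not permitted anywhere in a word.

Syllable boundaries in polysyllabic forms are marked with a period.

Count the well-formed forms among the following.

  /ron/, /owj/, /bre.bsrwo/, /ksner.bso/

1

/ron/ — violates constraint (c): word begins with /r/ → ill-formed
/owj/ — violates constraint (b): syllable 1 coda /wj/ has 2 consonants (> 1) → ill-formed
/bre.bsrwo/ — violates constraint (a): syllable 2 onset /bsrw/ has 4 consonants (> 3) → ill-formed
/ksner.bso/ — σ1 onset /ksn/ (1→2→3 rises), coda /r/ ok; σ2 onset /bs/ (1→2 rises), coda /∅/ ok → well-formed
Well-formed: /ksner.bso/ → 1.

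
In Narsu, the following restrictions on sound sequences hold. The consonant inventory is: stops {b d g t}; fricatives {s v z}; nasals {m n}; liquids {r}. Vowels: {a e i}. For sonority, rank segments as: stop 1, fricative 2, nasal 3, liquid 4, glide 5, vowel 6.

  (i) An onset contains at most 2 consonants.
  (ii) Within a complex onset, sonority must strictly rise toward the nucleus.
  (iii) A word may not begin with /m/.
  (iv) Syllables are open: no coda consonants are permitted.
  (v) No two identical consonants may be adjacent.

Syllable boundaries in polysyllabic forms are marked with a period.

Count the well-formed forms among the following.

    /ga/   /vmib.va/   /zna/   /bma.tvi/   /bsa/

/ga/ — σ1 onset /g/, coda /∅/ ok → well-formed
/vmib.va/ — violates constraint (iv): syllable 1 coda /b/ has 1 consonant (> 0) → ill-formed
/zna/ — σ1 onset /zn/ (2→3 rises), coda /∅/ ok → well-formed
/bma.tvi/ — σ1 onset /bm/ (1→3 rises), coda /∅/ ok; σ2 onset /tv/ (1→2 rises), coda /∅/ ok → well-formed
/bsa/ — σ1 onset /bs/ (1→2 rises), coda /∅/ ok → well-formed
Well-formed: /ga/, /zna/, /bma.tvi/, /bsa/ → 4.

4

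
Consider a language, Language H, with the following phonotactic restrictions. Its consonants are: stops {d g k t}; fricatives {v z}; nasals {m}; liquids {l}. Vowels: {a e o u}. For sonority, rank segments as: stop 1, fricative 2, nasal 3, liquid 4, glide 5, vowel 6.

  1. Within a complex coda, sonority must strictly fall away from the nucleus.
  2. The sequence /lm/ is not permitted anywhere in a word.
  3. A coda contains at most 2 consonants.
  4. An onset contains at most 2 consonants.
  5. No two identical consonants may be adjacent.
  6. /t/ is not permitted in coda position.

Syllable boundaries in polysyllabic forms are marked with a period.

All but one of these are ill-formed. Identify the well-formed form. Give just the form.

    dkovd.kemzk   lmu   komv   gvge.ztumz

dkovd.kemzk — violates constraint 3: syllable 2 coda /mzk/ has 3 consonants (> 2) → ill-formed
lmu — violates constraint 2: contains banned sequence /lm/ → ill-formed
komv — σ1 onset /k/, coda /mv/ (3→2 falls) ok → well-formed
gvge.ztumz — violates constraint 4: syllable 1 onset /gvg/ has 3 consonants (> 2) → ill-formed

komv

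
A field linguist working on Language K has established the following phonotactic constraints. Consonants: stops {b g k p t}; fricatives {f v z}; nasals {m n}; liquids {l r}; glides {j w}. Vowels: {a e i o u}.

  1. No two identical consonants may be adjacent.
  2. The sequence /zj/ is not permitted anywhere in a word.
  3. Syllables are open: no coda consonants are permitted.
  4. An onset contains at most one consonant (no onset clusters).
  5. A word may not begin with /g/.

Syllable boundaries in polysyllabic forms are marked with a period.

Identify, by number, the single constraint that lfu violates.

lfu: syllable 1 onset /lf/ has 2 consonants (> 1).
This is a violation of constraint 4: "An onset contains at most one consonant (no onset clusters)."
The remaining constraints (1, 2, 3, 5) are satisfied.

4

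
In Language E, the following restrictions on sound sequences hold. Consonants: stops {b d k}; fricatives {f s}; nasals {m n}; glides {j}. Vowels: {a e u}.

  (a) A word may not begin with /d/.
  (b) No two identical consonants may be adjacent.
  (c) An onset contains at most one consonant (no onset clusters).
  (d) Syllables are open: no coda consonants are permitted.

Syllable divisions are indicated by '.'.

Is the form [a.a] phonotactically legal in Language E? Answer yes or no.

[a.a] — σ1 onset /∅/, coda /∅/ ok; σ2 onset /∅/, coda /∅/ ok → phonotactically legal

yes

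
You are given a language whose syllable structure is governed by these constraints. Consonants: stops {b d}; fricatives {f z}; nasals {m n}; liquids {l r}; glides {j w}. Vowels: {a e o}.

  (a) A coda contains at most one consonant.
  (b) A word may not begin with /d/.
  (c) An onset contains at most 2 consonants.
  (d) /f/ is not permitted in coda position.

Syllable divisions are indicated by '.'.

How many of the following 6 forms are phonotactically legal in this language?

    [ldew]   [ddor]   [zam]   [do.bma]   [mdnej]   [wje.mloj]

[ldew] — σ1 onset /ld/ (2C), coda /w/ ok → phonotactically legal
[ddor] — violates constraint (b): word begins with /d/ → phonotactically illegal
[zam] — σ1 onset /z/, coda /m/ ok → phonotactically legal
[do.bma] — violates constraint (b): word begins with /d/ → phonotactically illegal
[mdnej] — violates constraint (c): syllable 1 onset /mdn/ has 3 consonants (> 2) → phonotactically illegal
[wje.mloj] — σ1 onset /wj/ (2C), coda /∅/ ok; σ2 onset /ml/ (2C), coda /j/ ok → phonotactically legal
Phonotactically legal: [ldew], [zam], [wje.mloj] → 3.

3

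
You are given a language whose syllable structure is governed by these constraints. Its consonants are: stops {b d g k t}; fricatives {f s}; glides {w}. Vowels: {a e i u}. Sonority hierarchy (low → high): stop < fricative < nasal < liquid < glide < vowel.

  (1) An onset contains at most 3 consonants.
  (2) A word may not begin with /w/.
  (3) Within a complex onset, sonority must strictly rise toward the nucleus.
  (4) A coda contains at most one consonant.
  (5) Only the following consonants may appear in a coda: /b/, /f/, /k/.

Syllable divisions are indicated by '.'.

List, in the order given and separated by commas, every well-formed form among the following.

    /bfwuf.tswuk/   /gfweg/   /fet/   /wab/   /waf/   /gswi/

/bfwuf.tswuk/, /gswi/

/bfwuf.tswuk/ — σ1 onset /bfw/ (1→2→5 rises), coda /f/ ok; σ2 onset /tsw/ (1→2→5 rises), coda /k/ ok → well-formed
/gfweg/ — violates constraint 5: syllable 1 coda contains /g/, which is not a licensed coda consonant → ill-formed
/fet/ — violates constraint 5: syllable 1 coda contains /t/, which is not a licensed coda consonant → ill-formed
/wab/ — violates constraint 2: word begins with /w/ → ill-formed
/waf/ — violates constraint 2: word begins with /w/ → ill-formed
/gswi/ — σ1 onset /gsw/ (1→2→5 rises), coda /∅/ ok → well-formed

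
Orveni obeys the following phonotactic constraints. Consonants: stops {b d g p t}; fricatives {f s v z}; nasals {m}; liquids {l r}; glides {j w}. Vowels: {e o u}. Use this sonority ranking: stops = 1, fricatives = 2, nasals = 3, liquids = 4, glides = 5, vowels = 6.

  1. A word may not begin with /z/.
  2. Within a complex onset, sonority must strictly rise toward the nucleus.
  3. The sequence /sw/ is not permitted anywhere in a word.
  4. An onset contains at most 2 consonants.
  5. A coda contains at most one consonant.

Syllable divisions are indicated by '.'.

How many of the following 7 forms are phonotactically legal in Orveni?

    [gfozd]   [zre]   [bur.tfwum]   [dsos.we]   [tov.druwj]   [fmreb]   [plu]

1

[gfozd] — violates constraint 5: syllable 1 coda /zd/ has 2 consonants (> 1) → phonotactically illegal
[zre] — violates constraint 1: word begins with /z/ → phonotactically illegal
[bur.tfwum] — violates constraint 4: syllable 2 onset /tfw/ has 3 consonants (> 2) → phonotactically illegal
[dsos.we] — violates constraint 3: contains banned sequence /sw/ → phonotactically illegal
[tov.druwj] — violates constraint 5: syllable 2 coda /wj/ has 2 consonants (> 1) → phonotactically illegal
[fmreb] — violates constraint 4: syllable 1 onset /fmr/ has 3 consonants (> 2) → phonotactically illegal
[plu] — σ1 onset /pl/ (1→4 rises), coda /∅/ ok → phonotactically legal
Phonotactically legal: [plu] → 1.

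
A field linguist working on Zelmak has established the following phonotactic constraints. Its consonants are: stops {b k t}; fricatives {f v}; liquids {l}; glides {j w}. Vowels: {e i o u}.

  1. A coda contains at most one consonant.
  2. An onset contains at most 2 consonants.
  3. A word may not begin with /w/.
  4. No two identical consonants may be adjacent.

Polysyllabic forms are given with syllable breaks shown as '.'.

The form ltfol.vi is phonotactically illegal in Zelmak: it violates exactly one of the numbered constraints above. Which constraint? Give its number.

ltfol.vi: syllable 1 onset /ltf/ has 3 consonants (> 2).
This is a violation of constraint 2: "An onset contains at most 2 consonants."
The remaining constraints (1, 3, 4) are satisfied.

2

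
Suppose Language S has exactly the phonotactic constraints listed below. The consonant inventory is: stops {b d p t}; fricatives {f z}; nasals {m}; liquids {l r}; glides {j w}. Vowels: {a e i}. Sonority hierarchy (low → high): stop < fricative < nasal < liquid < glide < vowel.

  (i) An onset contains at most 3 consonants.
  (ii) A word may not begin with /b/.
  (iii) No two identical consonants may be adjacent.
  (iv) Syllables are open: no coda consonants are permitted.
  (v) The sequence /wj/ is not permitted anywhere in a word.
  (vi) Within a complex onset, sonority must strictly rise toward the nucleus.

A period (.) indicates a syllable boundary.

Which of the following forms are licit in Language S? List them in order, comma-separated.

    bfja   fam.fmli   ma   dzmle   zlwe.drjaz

ma

bfja — violates constraint (ii): word begins with /b/ → illicit
fam.fmli — violates constraint (iv): syllable 1 coda /m/ has 1 consonant (> 0) → illicit
ma — σ1 onset /m/, coda /∅/ ok → licit
dzmle — violates constraint (i): syllable 1 onset /dzml/ has 4 consonants (> 3) → illicit
zlwe.drjaz — violates constraint (iv): syllable 2 coda /z/ has 1 consonant (> 0) → illicit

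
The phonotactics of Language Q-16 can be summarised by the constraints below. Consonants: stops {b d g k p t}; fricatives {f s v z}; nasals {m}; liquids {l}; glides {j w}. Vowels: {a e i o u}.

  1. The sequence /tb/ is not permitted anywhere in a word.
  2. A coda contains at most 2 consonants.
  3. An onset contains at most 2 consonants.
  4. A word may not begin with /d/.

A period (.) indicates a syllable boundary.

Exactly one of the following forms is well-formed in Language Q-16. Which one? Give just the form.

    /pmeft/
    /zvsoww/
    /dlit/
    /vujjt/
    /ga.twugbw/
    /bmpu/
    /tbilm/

/pmeft/ — σ1 onset /pm/ (2C), coda /ft/ (2C) ok → well-formed
/zvsoww/ — violates constraint 3: syllable 1 onset /zvs/ has 3 consonants (> 2) → ill-formed
/dlit/ — violates constraint 4: word begins with /d/ → ill-formed
/vujjt/ — violates constraint 2: syllable 1 coda /jjt/ has 3 consonants (> 2) → ill-formed
/ga.twugbw/ — violates constraint 2: syllable 2 coda /gbw/ has 3 consonants (> 2) → ill-formed
/bmpu/ — violates constraint 3: syllable 1 onset /bmp/ has 3 consonants (> 2) → ill-formed
/tbilm/ — violates constraint 1: contains banned sequence /tb/ → ill-formed

/pmeft/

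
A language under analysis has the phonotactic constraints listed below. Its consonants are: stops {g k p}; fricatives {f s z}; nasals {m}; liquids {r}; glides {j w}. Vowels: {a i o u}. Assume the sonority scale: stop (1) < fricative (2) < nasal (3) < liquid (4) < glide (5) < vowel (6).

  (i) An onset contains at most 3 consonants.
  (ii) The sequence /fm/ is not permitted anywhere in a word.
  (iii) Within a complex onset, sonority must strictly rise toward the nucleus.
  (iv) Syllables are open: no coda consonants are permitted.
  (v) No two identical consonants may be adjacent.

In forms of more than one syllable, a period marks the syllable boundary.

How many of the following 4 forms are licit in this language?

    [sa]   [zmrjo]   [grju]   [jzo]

[sa] — σ1 onset /s/, coda /∅/ ok → licit
[zmrjo] — violates constraint (i): syllable 1 onset /zmrj/ has 4 consonants (> 3) → illicit
[grju] — σ1 onset /grj/ (1→4→5 rises), coda /∅/ ok → licit
[jzo] — violates constraint (iii): syllable 1 onset /jz/: /j/ (glide, 5) → /z/ (fricative, 2) does not rise → illicit
Licit: [sa], [grju] → 2.

2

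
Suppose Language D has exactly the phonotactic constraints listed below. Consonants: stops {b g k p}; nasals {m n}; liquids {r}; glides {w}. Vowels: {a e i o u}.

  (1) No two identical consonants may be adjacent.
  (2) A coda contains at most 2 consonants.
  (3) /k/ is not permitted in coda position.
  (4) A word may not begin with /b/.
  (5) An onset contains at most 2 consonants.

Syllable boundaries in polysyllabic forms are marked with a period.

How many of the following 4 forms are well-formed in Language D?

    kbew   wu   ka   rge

4

kbew — σ1 onset /kb/ (2C), coda /w/ ok → well-formed
wu — σ1 onset /w/, coda /∅/ ok → well-formed
ka — σ1 onset /k/, coda /∅/ ok → well-formed
rge — σ1 onset /rg/ (2C), coda /∅/ ok → well-formed
Well-formed: kbew, wu, ka, rge → 4.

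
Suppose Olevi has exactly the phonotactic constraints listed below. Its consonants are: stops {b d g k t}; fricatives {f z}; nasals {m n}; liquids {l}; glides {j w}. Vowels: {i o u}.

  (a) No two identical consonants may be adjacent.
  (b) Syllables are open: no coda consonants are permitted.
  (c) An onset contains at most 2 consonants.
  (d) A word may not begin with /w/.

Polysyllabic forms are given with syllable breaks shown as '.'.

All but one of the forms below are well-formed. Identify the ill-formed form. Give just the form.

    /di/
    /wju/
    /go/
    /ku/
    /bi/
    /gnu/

/wju/

/di/ — σ1 onset /d/, coda /∅/ ok → well-formed
/wju/ — violates constraint (d): word begins with /w/ → ill-formed
/go/ — σ1 onset /g/, coda /∅/ ok → well-formed
/ku/ — σ1 onset /k/, coda /∅/ ok → well-formed
/bi/ — σ1 onset /b/, coda /∅/ ok → well-formed
/gnu/ — σ1 onset /gn/ (2C), coda /∅/ ok → well-formed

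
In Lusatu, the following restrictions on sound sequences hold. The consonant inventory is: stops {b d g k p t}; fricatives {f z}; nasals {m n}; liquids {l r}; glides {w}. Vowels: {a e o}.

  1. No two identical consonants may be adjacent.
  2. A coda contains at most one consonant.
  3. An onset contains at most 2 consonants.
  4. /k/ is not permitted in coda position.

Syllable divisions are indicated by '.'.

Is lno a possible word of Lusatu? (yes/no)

lno — σ1 onset /ln/ (2C), coda /∅/ ok → permitted

yes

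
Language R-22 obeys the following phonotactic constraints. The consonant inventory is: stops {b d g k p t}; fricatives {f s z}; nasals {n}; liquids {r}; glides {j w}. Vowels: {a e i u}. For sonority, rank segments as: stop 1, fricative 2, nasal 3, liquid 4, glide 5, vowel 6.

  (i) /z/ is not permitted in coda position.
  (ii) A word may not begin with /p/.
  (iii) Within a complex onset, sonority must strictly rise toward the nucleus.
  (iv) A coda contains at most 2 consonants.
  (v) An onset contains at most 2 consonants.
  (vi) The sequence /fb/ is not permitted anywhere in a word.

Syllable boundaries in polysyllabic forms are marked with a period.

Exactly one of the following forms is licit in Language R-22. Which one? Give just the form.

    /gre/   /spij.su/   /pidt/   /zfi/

/gre/ — σ1 onset /gr/ (1→4 rises), coda /∅/ ok → licit
/spij.su/ — violates constraint (iii): syllable 1 onset /sp/: /s/ (fricative, 2) → /p/ (stop, 1) does not rise → illicit
/pidt/ — violates constraint (ii): word begins with /p/ → illicit
/zfi/ — violates constraint (iii): syllable 1 onset /zf/: /z/ (fricative, 2) → /f/ (fricative, 2) does not rise → illicit

/gre/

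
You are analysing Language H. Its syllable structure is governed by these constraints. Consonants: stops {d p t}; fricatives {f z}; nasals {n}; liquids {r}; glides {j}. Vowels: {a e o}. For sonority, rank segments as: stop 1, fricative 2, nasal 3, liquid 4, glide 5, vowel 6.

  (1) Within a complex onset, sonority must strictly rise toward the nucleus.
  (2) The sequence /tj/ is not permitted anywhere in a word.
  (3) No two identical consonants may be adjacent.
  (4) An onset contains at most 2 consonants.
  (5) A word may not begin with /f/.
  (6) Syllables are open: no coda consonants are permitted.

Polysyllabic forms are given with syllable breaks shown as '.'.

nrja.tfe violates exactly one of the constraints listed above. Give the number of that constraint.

nrja.tfe: syllable 1 onset /nrj/ has 3 consonants (> 2).
This is a violation of constraint 4: "An onset contains at most 2 consonants."
The remaining constraints (1, 2, 3, 5, 6) are satisfied.

4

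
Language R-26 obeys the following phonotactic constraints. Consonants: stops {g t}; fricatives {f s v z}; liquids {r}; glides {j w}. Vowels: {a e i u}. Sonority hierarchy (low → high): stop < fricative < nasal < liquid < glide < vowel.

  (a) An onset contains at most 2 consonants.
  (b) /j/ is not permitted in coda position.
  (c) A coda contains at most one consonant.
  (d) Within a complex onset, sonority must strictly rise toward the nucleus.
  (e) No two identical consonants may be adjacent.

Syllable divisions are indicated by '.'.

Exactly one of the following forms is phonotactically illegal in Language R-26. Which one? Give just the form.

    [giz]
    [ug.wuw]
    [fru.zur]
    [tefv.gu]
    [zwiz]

[giz] — σ1 onset /g/, coda /z/ ok → phonotactically legal
[ug.wuw] — σ1 onset /∅/, coda /g/ ok; σ2 onset /w/, coda /w/ ok → phonotactically legal
[fru.zur] — σ1 onset /fr/ (2→4 rises), coda /∅/ ok; σ2 onset /z/, coda /r/ ok → phonotactically legal
[tefv.gu] — violates constraint (c): syllable 1 coda /fv/ has 2 consonants (> 1) → phonotactically illegal
[zwiz] — σ1 onset /zw/ (2→5 rises), coda /z/ ok → phonotactically legal

[tefv.gu]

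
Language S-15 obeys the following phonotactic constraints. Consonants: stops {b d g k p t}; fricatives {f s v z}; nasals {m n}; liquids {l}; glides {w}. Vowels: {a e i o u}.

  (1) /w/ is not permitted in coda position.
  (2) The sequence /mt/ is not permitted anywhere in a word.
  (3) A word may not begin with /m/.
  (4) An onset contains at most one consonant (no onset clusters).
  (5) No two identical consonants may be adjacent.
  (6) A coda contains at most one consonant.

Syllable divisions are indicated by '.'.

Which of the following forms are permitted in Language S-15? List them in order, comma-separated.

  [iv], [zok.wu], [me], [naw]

[iv], [zok.wu]

[iv] — σ1 onset /∅/, coda /v/ ok → permitted
[zok.wu] — σ1 onset /z/, coda /k/ ok; σ2 onset /w/, coda /∅/ ok → permitted
[me] — violates constraint 3: word begins with /m/ → not permitted
[naw] — violates constraint 1: syllable 1 coda contains /w/ → not permitted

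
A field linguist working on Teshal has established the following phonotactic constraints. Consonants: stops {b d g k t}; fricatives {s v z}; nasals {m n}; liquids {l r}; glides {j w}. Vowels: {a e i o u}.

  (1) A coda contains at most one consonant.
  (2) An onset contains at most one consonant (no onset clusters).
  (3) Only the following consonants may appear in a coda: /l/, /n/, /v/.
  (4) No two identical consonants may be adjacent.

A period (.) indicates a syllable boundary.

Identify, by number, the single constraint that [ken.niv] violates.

4

[ken.niv]: adjacent identical consonants /nn/.
This is a violation of constraint 4: "No two identical consonants may be adjacent."
The remaining constraints (1, 2, 3) are satisfied.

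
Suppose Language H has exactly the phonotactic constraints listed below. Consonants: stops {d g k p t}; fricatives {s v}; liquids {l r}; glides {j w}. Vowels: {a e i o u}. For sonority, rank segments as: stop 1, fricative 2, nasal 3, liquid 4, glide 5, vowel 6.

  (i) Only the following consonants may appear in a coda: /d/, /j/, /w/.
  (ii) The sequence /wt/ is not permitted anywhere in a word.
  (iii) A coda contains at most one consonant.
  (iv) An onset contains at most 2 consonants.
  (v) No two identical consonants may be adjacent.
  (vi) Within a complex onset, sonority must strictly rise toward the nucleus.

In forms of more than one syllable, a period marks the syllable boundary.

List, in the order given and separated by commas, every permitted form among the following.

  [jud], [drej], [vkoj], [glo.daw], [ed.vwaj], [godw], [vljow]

[jud] — σ1 onset /j/, coda /d/ ok → permitted
[drej] — σ1 onset /dr/ (1→4 rises), coda /j/ ok → permitted
[vkoj] — violates constraint (vi): syllable 1 onset /vk/: /v/ (fricative, 2) → /k/ (stop, 1) does not rise → not permitted
[glo.daw] — σ1 onset /gl/ (1→4 rises), coda /∅/ ok; σ2 onset /d/, coda /w/ ok → permitted
[ed.vwaj] — σ1 onset /∅/, coda /d/ ok; σ2 onset /vw/ (2→5 rises), coda /j/ ok → permitted
[godw] — violates constraint (iii): syllable 1 coda /dw/ has 2 consonants (> 1) → not permitted
[vljow] — violates constraint (iv): syllable 1 onset /vlj/ has 3 consonants (> 2) → not permitted

[jud], [drej], [glo.daw], [ed.vwaj]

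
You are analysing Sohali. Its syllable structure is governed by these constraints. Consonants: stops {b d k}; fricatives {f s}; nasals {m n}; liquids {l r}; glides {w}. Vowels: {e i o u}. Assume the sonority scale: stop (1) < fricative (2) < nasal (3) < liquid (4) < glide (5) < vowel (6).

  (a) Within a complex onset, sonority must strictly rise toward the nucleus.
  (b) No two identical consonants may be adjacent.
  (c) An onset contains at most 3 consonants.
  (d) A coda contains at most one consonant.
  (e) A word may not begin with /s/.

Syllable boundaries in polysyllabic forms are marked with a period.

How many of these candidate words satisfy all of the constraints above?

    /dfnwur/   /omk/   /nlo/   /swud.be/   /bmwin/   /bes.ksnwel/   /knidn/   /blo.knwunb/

/dfnwur/ — violates constraint (c): syllable 1 onset /dfnw/ has 4 consonants (> 3) → not permitted
/omk/ — violates constraint (d): syllable 1 coda /mk/ has 2 consonants (> 1) → not permitted
/nlo/ — σ1 onset /nl/ (3→4 rises), coda /∅/ ok → permitted
/swud.be/ — violates constraint (e): word begins with /s/ → not permitted
/bmwin/ — σ1 onset /bmw/ (1→3→5 rises), coda /n/ ok → permitted
/bes.ksnwel/ — violates constraint (c): syllable 2 onset /ksnw/ has 4 consonants (> 3) → not permitted
/knidn/ — violates constraint (d): syllable 1 coda /dn/ has 2 consonants (> 1) → not permitted
/blo.knwunb/ — violates constraint (d): syllable 2 coda /nb/ has 2 consonants (> 1) → not permitted
Permitted: /nlo/, /bmwin/ → 2.

2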